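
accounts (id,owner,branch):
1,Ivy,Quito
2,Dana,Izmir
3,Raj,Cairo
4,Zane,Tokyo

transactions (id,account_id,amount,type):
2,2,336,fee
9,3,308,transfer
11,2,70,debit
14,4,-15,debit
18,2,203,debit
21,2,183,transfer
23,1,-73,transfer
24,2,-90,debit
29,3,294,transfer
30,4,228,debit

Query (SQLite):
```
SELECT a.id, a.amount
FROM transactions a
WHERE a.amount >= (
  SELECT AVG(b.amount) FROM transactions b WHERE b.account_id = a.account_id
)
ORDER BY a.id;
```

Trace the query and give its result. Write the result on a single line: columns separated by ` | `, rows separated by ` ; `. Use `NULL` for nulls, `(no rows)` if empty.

2 | 336 ; 9 | 308 ; 18 | 203 ; 21 | 183 ; 23 | -73 ; 30 | 228

For each transactions row a, compute AVG(amount) over rows sharing a.account_id.
Keep row a if a.amount >= that per-group AVG.
  account_id=1: AVG(amount) = -73.0
  account_id=2: AVG(amount) = 140.4
  account_id=3: AVG(amount) = 301.0
  account_id=4: AVG(amount) = 106.5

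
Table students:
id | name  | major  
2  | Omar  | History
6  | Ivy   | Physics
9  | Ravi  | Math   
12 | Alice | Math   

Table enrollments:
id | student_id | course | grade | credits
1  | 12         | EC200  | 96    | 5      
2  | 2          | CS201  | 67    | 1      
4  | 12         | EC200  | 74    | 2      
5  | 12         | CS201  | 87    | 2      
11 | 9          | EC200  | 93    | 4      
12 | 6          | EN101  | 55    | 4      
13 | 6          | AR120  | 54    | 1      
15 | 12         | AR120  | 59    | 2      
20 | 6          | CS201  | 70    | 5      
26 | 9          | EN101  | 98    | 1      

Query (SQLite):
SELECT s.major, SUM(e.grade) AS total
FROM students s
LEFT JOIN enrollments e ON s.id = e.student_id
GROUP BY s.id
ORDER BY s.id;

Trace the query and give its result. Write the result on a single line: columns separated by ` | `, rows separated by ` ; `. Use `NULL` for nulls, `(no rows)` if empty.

LEFT JOIN keeps every students row; unmatched ones get NULL for enrollments columns.
Group by students.id and compute SUM(e.grade). SUM over an all-NULL group is NULL.
  2: ids {2} → SUM(e.grade)=67
  6: ids {12, 13, 20} → SUM(e.grade)=179
  9: ids {11, 26} → SUM(e.grade)=191
  12: ids {1, 4, 5, 15} → SUM(e.grade)=316

History | 67 ; Physics | 179 ; Math | 191 ; Math | 316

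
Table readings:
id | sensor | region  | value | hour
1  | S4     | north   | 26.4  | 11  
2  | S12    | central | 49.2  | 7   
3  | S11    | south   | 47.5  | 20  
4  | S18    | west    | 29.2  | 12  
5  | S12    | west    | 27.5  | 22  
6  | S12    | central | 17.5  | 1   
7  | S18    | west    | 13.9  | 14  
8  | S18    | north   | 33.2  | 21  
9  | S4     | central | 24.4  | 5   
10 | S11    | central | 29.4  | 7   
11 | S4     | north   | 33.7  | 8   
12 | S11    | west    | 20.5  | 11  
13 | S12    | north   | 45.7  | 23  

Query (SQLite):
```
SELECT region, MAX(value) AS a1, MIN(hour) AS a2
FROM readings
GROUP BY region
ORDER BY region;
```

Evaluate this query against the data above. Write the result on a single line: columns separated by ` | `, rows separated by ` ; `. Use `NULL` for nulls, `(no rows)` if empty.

central | 49.2 | 1 ; north | 45.7 | 8 ; south | 47.5 | 20 ; west | 29.2 | 11

Group readings by region.
Per group compute: MAX(value), MIN(hour).
  central: ids {2, 6, 9, 10} → MAX(value)=49.2, MIN(hour)=1
  north: ids {1, 8, 11, 13} → MAX(value)=45.7, MIN(hour)=8
  south: ids {3} → MAX(value)=47.5, MIN(hour)=20
  west: ids {4, 5, 7, 12} → MAX(value)=29.2, MIN(hour)=11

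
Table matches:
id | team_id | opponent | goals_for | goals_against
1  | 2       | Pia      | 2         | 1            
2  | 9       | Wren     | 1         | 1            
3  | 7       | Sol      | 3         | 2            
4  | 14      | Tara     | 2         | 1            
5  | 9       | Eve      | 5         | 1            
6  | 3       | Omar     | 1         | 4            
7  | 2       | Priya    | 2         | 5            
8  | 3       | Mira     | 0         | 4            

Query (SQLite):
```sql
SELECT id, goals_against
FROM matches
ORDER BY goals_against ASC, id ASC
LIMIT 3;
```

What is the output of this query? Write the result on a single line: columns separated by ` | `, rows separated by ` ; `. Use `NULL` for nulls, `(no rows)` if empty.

1 | 1 ; 2 | 1 ; 4 | 1

Sort by goals_against asc, tiebreak id asc: (1, id=1), (1, id=2), (1, id=4), (1, id=5), (2, id=3), (4, id=6) …. Take first 3.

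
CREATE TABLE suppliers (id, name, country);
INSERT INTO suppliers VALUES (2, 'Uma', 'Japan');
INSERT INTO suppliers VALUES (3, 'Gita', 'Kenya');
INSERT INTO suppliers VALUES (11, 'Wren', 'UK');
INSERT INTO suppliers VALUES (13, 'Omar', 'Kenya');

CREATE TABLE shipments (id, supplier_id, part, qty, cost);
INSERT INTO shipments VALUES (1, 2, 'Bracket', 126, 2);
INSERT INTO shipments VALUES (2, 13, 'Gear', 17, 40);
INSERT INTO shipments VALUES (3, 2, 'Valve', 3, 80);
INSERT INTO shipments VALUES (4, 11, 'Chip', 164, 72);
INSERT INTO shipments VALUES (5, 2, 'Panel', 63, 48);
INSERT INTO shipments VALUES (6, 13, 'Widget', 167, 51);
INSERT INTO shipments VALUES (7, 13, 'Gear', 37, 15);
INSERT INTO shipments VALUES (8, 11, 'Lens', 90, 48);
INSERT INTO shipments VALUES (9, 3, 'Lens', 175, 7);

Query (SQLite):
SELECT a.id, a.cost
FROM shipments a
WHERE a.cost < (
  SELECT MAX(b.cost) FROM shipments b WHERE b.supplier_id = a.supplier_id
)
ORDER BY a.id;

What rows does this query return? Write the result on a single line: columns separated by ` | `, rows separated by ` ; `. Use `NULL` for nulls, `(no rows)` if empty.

For each shipments row a, compute MAX(cost) over rows sharing a.supplier_id.
Keep row a if a.cost < that per-group MAX.
  supplier_id=2: MAX(cost) = 80
  supplier_id=3: MAX(cost) = 7
  supplier_id=11: MAX(cost) = 72
  supplier_id=13: MAX(cost) = 51

1 | 2 ; 2 | 40 ; 5 | 48 ; 7 | 15 ; 8 | 48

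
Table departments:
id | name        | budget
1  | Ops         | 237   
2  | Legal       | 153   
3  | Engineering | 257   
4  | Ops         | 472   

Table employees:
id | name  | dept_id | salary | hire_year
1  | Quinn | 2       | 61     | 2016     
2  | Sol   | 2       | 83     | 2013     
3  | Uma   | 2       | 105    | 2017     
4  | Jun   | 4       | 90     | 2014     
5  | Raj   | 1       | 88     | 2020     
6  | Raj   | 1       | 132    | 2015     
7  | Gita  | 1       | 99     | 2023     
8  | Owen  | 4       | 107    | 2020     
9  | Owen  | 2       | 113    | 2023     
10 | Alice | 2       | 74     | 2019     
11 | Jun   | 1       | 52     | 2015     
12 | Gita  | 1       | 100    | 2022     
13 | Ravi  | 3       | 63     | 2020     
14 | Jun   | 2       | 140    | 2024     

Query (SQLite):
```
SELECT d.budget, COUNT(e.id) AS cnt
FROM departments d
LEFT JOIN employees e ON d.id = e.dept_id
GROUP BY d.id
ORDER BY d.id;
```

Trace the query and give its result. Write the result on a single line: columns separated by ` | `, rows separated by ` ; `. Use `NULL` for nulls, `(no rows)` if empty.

237 | 5 ; 153 | 6 ; 257 | 1 ; 472 | 2

LEFT JOIN keeps every departments row; unmatched ones get NULL for employees columns.
Group by departments.id and compute COUNT(e.id). COUNT(col) of an all-NULL group is 0.
  1: ids {5, 6, 7, 11, 12} → COUNT(e.id)=5
  2: ids {1, 2, 3, 9, 10, 14} → COUNT(e.id)=6
  3: ids {13} → COUNT(e.id)=1
  4: ids {4, 8} → COUNT(e.id)=2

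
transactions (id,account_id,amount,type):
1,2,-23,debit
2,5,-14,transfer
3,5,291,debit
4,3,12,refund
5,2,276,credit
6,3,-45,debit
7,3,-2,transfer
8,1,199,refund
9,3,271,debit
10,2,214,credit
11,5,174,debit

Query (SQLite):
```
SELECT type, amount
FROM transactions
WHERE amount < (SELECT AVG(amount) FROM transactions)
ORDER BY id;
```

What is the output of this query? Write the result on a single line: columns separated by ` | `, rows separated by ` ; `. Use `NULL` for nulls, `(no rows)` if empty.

debit | -23 ; transfer | -14 ; refund | 12 ; debit | -45 ; transfer | -2

Scalar subquery: AVG(amount) over all transactions rows = 123.0.
Keep rows where amount < that value.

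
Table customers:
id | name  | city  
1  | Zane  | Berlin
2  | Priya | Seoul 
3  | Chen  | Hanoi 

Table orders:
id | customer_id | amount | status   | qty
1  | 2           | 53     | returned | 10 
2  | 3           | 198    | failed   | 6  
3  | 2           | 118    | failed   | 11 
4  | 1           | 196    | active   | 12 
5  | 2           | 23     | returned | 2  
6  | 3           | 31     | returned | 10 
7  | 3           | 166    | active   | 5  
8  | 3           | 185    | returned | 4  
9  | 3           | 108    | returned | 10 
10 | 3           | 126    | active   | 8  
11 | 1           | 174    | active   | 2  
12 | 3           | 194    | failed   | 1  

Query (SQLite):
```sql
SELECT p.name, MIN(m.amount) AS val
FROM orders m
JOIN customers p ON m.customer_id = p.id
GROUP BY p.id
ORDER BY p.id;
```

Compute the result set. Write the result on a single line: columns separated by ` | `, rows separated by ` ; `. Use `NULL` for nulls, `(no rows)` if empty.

Zane | 174 ; Priya | 23 ; Chen | 31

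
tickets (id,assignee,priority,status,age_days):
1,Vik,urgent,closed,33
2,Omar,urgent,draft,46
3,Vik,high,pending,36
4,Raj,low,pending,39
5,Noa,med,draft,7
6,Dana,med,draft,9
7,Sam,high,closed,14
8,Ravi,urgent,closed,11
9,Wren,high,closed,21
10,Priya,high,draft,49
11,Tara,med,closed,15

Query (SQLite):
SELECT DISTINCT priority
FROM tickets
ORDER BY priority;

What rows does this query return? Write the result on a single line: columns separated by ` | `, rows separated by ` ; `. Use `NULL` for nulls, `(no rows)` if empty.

high ; low ; med ; urgent

Collect distinct priority values from tickets.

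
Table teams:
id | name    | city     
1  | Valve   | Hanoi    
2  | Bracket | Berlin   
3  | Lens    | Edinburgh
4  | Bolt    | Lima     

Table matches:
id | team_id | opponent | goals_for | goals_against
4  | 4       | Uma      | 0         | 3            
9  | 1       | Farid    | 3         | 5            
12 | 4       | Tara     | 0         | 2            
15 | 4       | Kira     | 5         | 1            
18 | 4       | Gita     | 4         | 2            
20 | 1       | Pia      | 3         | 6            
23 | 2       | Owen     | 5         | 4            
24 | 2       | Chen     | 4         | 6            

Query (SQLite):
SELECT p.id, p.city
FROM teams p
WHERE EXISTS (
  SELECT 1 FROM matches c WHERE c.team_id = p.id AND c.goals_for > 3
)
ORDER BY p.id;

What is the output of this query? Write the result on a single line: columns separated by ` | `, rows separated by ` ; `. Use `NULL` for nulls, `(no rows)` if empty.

2 | Berlin ; 4 | Lima

For each teams row, check whether any matches with matching team_id has goals_for > 3.
Keep rows where that is true.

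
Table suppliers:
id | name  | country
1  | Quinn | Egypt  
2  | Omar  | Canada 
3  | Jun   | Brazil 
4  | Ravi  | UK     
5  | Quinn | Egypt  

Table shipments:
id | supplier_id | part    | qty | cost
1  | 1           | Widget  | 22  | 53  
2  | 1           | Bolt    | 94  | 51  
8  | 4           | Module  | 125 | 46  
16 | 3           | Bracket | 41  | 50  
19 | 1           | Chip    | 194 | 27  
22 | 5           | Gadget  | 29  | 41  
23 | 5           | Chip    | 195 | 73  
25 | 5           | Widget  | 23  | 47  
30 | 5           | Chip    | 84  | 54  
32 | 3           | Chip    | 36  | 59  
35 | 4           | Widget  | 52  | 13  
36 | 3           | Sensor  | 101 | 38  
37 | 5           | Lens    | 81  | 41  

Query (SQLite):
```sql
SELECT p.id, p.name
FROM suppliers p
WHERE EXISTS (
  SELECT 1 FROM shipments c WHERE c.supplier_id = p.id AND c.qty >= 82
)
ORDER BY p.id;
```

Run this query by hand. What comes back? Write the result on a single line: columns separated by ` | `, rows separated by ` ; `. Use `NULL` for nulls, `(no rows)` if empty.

For each suppliers row, check whether any shipments with matching supplier_id has qty >= 82.
Keep rows where that is true.

1 | Quinn ; 3 | Jun ; 4 | Ravi ; 5 | Quinn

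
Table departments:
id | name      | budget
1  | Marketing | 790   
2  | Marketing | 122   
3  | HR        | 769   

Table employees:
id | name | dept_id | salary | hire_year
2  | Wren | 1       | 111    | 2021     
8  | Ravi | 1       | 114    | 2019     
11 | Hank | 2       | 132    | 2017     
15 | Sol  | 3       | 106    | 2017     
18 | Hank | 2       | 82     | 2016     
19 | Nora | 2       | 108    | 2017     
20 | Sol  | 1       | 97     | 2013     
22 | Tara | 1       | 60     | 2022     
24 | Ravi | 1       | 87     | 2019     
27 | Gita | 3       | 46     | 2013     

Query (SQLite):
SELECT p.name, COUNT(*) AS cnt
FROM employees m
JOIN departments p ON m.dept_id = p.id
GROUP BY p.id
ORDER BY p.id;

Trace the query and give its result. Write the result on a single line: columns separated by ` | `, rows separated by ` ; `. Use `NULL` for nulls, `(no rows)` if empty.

Marketing | 5 ; Marketing | 3 ; HR | 2

Join each employees row to its departments via dept_id.
Group joined rows by departments.id; compute COUNT(*) per group.
  1: ids {2, 8, 20, 22, 24} → COUNT(*)=5
  2: ids {11, 18, 19} → COUNT(*)=3
  3: ids {15, 27} → COUNT(*)=2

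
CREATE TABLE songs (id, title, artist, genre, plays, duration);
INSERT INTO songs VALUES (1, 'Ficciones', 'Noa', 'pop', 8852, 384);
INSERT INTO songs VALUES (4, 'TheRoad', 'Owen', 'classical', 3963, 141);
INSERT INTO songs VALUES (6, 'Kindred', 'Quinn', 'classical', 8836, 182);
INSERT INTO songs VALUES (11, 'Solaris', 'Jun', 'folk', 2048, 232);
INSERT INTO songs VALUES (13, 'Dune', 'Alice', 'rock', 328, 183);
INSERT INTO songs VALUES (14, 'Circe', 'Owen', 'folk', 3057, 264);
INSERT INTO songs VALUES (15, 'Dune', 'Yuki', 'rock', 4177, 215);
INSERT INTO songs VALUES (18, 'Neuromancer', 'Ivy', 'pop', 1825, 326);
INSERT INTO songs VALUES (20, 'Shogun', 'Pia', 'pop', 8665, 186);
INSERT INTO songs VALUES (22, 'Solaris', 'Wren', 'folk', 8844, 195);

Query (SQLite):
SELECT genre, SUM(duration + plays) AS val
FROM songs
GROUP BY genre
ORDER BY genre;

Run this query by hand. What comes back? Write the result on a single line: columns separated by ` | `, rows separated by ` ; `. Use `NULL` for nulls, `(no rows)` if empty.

classical | 13122 ; folk | 14640 ; pop | 20238 ; rock | 4903

For each row compute duration + plays.
Group by genre; take SUM of the expression per group.
  classical: ids {4, 6} → SUM(duration + plays)=13122
  folk: ids {11, 14, 22} → SUM(duration + plays)=14640
  pop: ids {1, 18, 20} → SUM(duration + plays)=20238
  rock: ids {13, 15} → SUM(duration + plays)=4903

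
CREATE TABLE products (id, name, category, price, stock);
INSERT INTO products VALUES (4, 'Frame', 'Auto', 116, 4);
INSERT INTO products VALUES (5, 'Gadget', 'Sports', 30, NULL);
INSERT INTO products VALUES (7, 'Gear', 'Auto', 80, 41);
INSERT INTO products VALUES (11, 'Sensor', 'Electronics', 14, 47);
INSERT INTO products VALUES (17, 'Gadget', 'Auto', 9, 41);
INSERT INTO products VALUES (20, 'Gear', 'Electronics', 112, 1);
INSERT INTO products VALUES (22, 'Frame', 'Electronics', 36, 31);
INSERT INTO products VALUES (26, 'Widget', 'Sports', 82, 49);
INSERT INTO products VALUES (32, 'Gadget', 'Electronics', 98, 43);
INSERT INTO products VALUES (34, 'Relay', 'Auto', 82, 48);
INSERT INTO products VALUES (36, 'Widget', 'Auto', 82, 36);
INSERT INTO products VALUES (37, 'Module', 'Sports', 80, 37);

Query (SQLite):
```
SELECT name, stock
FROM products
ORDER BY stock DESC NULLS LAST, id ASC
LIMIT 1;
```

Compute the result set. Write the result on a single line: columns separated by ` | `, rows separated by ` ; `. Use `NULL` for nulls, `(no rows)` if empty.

Sort by stock desc, tiebreak id asc: (49, id=26), (48, id=34), (47, id=11), (43, id=32) …. Take first 1.
NULLS LAST: NULL stock rows go after all non-NULL rows (among themselves ordered by id asc).

Widget | 49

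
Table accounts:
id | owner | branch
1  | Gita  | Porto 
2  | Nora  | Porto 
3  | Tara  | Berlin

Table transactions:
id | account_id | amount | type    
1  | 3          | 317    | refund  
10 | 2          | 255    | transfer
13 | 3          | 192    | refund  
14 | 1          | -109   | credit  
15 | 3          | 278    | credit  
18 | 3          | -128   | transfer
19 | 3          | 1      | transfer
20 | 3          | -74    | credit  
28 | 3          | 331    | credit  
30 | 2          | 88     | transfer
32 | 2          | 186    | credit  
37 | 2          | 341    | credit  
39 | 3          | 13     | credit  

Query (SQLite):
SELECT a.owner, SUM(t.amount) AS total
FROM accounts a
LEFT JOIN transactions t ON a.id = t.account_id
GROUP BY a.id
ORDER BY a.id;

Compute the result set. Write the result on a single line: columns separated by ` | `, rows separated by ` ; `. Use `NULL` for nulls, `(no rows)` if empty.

LEFT JOIN keeps every accounts row; unmatched ones get NULL for transactions columns.
Group by accounts.id and compute SUM(t.amount). SUM over an all-NULL group is NULL.
  1: ids {14} → SUM(t.amount)=-109
  2: ids {10, 30, 32, 37} → SUM(t.amount)=870
  3: ids {1, 13, 15, 18, 19, 20, 28, 39} → SUM(t.amount)=930

Gita | -109 ; Nora | 870 ; Tara | 930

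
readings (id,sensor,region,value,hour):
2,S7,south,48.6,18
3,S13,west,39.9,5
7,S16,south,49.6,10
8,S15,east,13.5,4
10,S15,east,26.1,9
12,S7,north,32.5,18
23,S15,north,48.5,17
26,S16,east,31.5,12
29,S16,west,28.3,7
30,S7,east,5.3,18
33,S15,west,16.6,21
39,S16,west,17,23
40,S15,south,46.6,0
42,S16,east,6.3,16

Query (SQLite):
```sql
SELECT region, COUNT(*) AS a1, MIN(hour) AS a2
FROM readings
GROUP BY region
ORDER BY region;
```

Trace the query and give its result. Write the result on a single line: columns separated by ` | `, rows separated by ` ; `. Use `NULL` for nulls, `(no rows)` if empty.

east | 5 | 4 ; north | 2 | 17 ; south | 3 | 0 ; west | 4 | 5

Group readings by region.
Per group compute: COUNT(*), MIN(hour).
  east: ids {8, 10, 26, 30, 42} → COUNT(*)=5, MIN(hour)=4
  north: ids {12, 23} → COUNT(*)=2, MIN(hour)=17
  south: ids {2, 7, 40} → COUNT(*)=3, MIN(hour)=0
  west: ids {3, 29, 33, 39} → COUNT(*)=4, MIN(hour)=5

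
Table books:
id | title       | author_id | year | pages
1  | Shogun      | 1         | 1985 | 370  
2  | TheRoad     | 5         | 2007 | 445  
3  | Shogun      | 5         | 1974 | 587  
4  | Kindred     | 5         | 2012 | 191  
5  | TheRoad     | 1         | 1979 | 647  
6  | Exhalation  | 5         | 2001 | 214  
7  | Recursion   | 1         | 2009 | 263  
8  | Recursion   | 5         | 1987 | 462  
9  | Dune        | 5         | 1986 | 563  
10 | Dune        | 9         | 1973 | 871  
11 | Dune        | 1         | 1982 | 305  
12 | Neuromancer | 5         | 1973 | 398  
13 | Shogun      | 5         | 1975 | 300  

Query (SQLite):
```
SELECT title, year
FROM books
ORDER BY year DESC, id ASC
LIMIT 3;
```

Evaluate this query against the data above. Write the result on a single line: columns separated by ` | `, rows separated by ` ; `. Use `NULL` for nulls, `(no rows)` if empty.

Kindred | 2012 ; Recursion | 2009 ; TheRoad | 2007

Sort by year desc, tiebreak id asc: (2012, id=4), (2009, id=7), (2007, id=2), (2001, id=6), (1987, id=8), (1986, id=9) …. Take first 3.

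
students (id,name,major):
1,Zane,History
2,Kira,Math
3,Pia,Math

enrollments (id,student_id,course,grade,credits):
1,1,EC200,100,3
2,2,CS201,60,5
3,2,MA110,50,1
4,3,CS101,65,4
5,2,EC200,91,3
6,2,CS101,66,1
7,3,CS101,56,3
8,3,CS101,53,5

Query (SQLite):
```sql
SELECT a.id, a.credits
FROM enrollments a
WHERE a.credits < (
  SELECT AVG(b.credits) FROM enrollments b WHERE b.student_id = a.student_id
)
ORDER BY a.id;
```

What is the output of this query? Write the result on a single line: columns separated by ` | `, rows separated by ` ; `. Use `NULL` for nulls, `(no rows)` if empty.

3 | 1 ; 6 | 1 ; 7 | 3

For each enrollments row a, compute AVG(credits) over rows sharing a.student_id.
Keep row a if a.credits < that per-group AVG.
  student_id=1: AVG(credits) = 3.0
  student_id=2: AVG(credits) = 2.5
  student_id=3: AVG(credits) = 4.0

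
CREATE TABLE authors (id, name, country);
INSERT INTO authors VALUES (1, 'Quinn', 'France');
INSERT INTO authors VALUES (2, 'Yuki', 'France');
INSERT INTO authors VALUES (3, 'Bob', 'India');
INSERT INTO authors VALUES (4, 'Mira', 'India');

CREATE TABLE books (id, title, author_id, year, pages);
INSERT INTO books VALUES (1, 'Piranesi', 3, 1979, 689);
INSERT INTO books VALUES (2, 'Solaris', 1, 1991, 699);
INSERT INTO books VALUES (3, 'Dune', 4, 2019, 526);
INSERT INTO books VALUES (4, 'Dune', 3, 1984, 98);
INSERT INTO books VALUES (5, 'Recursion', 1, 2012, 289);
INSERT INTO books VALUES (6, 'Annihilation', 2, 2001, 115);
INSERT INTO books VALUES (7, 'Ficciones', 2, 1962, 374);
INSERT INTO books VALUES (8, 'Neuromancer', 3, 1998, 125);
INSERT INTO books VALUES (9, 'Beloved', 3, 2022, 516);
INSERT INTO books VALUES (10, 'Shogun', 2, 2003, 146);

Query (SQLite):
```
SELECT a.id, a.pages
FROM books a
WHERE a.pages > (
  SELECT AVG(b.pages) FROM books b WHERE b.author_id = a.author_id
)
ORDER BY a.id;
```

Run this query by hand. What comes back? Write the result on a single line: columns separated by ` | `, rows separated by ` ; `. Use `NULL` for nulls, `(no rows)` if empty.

1 | 689 ; 2 | 699 ; 7 | 374 ; 9 | 516

For each books row a, compute AVG(pages) over rows sharing a.author_id.
Keep row a if a.pages > that per-group AVG.
  author_id=1: AVG(pages) = 494.0
  author_id=2: AVG(pages) = 211.666667
  author_id=3: AVG(pages) = 357.0
  author_id=4: AVG(pages) = 526.0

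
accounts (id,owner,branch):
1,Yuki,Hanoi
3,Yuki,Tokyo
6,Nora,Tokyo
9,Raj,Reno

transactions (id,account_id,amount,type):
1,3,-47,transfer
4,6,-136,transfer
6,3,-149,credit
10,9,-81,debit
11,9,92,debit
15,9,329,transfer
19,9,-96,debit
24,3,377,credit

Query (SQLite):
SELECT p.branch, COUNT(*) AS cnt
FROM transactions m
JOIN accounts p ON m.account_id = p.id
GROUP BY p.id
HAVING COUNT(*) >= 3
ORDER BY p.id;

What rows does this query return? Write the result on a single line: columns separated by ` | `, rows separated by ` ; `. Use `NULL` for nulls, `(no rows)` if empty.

Join each transactions row to its accounts via account_id.
Group joined rows by accounts.id; compute COUNT(*) per group.
HAVING: keep groups with count ≥ 3.
  3: ids {1, 6, 24} → COUNT(*)=3
  6: ids {4} → COUNT(*)=1
  9: ids {10, 11, 15, 19} → COUNT(*)=4

Tokyo | 3 ; Reno | 4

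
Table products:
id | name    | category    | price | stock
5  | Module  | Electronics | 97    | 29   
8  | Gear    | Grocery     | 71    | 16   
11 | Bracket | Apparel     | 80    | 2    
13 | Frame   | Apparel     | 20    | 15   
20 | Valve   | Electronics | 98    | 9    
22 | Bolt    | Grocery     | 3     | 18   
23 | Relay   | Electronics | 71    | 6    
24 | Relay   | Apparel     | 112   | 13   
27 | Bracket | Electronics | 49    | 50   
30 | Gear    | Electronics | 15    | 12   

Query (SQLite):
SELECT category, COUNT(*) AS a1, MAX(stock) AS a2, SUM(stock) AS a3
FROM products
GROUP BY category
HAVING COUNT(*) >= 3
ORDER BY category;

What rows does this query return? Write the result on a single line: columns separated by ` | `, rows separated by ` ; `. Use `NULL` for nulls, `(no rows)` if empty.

Group products by category.
Per group compute: COUNT(*), MAX(stock), SUM(stock).
HAVING: drop groups with fewer than 3 rows.
  Apparel: ids {11, 13, 24} → COUNT(*)=3, MAX(stock)=15, SUM(stock)=30
  Electronics: ids {5, 20, 23, 27, 30} → COUNT(*)=5, MAX(stock)=50, SUM(stock)=106
  Grocery: ids {8, 22} → COUNT(*)=2, MAX(stock)=18, SUM(stock)=34

Apparel | 3 | 15 | 30 ; Electronics | 5 | 50 | 106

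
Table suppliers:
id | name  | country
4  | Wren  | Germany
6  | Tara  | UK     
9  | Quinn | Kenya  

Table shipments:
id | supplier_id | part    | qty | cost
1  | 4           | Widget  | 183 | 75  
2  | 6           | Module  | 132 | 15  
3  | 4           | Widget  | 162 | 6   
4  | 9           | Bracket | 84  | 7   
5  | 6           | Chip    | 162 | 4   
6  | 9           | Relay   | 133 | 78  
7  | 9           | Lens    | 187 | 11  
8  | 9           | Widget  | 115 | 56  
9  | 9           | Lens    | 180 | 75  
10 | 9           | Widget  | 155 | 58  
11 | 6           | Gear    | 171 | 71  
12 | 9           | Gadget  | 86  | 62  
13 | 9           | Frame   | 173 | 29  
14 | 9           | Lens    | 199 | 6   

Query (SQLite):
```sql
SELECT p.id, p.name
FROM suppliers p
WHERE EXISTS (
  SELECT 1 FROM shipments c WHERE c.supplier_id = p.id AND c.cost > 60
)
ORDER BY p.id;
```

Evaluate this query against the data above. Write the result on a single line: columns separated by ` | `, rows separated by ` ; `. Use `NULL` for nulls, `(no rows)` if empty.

4 | Wren ; 6 | Tara ; 9 | Quinn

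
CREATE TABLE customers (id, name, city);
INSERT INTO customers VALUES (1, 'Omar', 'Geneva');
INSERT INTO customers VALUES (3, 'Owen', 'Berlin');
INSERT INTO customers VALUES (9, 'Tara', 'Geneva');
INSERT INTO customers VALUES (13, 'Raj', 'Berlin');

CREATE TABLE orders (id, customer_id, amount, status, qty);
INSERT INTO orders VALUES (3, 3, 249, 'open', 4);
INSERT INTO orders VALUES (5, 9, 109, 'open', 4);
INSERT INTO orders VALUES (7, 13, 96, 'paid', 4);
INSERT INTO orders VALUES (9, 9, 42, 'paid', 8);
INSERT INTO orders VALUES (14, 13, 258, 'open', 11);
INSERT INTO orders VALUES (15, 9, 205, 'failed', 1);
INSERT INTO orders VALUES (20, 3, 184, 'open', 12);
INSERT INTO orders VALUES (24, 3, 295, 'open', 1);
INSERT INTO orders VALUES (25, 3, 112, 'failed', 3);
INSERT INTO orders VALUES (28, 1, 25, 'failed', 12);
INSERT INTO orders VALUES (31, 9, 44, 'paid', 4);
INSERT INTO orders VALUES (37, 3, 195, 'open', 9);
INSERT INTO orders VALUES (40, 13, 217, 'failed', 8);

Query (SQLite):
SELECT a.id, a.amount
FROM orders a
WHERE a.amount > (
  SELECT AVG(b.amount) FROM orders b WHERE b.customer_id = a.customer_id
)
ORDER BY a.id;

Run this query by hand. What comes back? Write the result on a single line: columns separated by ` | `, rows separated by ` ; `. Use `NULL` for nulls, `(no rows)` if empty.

3 | 249 ; 5 | 109 ; 14 | 258 ; 15 | 205 ; 24 | 295 ; 40 | 217

For each orders row a, compute AVG(amount) over rows sharing a.customer_id.
Keep row a if a.amount > that per-group AVG.
  customer_id=1: AVG(amount) = 25.0
  customer_id=3: AVG(amount) = 207.0
  customer_id=9: AVG(amount) = 100.0
  customer_id=13: AVG(amount) = 190.333333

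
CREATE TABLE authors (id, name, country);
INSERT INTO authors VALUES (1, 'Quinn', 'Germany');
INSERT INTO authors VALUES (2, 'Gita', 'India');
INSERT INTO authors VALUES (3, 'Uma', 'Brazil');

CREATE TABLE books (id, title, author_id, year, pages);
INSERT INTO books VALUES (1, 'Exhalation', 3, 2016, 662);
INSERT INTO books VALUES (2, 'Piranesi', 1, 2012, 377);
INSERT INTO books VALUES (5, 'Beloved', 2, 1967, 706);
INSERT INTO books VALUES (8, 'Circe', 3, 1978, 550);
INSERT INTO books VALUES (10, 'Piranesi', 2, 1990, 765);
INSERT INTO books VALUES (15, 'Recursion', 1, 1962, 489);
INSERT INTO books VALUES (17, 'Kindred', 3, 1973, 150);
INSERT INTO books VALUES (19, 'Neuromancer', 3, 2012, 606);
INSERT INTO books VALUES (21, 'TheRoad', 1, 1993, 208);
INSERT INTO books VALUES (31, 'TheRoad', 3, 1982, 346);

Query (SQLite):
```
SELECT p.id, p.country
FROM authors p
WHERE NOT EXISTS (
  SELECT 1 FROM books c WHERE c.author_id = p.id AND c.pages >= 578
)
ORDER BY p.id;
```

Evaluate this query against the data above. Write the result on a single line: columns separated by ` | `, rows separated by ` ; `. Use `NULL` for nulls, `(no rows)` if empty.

For each authors row, check whether any books with matching author_id has pages >= 578.
Keep rows where that is false.

1 | Germany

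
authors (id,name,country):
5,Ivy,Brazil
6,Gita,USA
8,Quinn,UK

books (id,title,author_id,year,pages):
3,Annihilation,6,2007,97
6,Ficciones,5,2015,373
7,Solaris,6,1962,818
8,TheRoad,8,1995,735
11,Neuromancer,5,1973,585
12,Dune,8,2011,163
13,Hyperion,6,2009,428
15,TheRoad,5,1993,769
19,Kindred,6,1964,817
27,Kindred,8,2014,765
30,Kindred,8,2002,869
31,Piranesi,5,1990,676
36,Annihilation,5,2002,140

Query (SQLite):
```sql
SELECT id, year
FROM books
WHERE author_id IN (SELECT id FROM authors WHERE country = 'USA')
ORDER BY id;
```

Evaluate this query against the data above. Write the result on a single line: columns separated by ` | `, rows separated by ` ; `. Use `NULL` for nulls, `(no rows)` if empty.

3 | 2007 ; 7 | 1962 ; 13 | 2009 ; 19 | 1964

Inner query: authors.id where country = 'USA'.
Outer: keep books rows whose author_id is in that set.
Inner query → {6}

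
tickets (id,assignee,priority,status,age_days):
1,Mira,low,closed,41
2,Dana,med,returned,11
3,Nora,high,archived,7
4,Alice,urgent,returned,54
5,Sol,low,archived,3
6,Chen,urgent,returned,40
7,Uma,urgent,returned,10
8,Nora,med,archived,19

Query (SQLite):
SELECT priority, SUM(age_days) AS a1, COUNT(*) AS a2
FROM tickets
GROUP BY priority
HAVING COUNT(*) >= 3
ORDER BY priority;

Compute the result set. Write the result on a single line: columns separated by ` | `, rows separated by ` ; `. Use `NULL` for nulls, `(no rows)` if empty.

Group tickets by priority.
Per group compute: SUM(age_days), COUNT(*).
HAVING: drop groups with fewer than 3 rows.
  high: ids {3} → SUM(age_days)=7, COUNT(*)=1
  low: ids {1, 5} → SUM(age_days)=44, COUNT(*)=2
  med: ids {2, 8} → SUM(age_days)=30, COUNT(*)=2
  urgent: ids {4, 6, 7} → SUM(age_days)=104, COUNT(*)=3

urgent | 104 | 3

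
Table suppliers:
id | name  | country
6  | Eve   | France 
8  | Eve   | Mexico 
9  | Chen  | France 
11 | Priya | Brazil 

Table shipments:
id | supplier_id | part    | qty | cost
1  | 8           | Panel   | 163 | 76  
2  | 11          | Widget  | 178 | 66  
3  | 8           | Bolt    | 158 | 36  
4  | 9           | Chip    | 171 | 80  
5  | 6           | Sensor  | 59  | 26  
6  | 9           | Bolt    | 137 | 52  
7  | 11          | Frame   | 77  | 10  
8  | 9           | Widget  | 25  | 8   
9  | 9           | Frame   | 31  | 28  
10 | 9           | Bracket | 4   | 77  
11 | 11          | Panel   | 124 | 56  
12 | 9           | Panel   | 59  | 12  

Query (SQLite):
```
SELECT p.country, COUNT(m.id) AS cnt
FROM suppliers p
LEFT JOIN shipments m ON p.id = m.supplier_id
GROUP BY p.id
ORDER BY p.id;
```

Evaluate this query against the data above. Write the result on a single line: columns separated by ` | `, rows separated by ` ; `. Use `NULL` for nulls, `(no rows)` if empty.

LEFT JOIN keeps every suppliers row; unmatched ones get NULL for shipments columns.
Group by suppliers.id and compute COUNT(m.id). COUNT(col) of an all-NULL group is 0.
  6: ids {5} → COUNT(m.id)=1
  8: ids {1, 3} → COUNT(m.id)=2
  9: ids {4, 6, 8, 9, 10, 12} → COUNT(m.id)=6
  11: ids {2, 7, 11} → COUNT(m.id)=3

France | 1 ; Mexico | 2 ; France | 6 ; Brazil | 3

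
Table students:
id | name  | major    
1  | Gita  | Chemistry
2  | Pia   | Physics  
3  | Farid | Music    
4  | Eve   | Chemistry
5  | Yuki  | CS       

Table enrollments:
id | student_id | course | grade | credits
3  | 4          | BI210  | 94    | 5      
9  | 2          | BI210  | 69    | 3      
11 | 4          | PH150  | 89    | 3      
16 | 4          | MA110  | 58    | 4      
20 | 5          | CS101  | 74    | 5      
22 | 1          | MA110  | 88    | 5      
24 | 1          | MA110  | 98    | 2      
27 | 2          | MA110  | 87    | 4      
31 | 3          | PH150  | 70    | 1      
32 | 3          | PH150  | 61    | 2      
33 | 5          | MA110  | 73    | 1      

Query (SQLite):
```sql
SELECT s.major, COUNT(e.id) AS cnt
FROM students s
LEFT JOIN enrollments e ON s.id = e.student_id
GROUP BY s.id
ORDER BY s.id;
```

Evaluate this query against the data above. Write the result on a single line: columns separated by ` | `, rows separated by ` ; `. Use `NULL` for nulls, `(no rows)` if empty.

LEFT JOIN keeps every students row; unmatched ones get NULL for enrollments columns.
Group by students.id and compute COUNT(e.id). COUNT(col) of an all-NULL group is 0.
  1: ids {22, 24} → COUNT(e.id)=2
  2: ids {9, 27} → COUNT(e.id)=2
  3: ids {31, 32} → COUNT(e.id)=2
  4: ids {3, 11, 16} → COUNT(e.id)=3
  5: ids {20, 33} → COUNT(e.id)=2

Chemistry | 2 ; Physics | 2 ; Music | 2 ; Chemistry | 3 ; CS | 2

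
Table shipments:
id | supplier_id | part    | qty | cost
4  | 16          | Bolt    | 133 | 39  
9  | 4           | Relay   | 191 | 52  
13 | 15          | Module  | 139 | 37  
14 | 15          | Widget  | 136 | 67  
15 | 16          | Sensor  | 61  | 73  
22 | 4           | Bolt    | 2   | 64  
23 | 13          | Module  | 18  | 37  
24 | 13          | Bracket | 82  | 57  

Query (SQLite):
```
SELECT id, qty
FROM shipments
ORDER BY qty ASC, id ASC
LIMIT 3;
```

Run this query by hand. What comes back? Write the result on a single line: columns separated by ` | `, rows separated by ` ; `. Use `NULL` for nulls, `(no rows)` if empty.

22 | 2 ; 23 | 18 ; 15 | 61

Sort by qty asc, tiebreak id asc: (2, id=22), (18, id=23), (61, id=15), (82, id=24), (133, id=4), (136, id=14) …. Take first 3.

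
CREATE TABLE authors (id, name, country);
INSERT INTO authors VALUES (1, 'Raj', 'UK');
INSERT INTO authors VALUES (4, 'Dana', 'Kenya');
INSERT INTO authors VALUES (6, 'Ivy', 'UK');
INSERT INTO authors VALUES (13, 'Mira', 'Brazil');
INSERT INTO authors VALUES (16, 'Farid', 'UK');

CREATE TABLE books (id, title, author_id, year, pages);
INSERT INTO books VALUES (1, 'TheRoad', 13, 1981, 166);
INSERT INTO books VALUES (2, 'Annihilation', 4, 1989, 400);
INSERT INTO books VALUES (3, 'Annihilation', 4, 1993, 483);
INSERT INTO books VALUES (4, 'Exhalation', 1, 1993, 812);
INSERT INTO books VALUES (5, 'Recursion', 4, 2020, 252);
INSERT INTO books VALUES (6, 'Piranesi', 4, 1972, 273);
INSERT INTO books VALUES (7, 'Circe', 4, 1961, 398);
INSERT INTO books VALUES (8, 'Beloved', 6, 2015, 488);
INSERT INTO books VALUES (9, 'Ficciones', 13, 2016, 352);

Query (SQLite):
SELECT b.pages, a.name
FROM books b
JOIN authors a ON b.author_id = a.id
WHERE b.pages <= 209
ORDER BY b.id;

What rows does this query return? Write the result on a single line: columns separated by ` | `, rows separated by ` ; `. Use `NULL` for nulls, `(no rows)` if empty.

166 | Mira

Each books row matches the authors row where author_id = authors.id.
Then keep rows with b.pages <= 209.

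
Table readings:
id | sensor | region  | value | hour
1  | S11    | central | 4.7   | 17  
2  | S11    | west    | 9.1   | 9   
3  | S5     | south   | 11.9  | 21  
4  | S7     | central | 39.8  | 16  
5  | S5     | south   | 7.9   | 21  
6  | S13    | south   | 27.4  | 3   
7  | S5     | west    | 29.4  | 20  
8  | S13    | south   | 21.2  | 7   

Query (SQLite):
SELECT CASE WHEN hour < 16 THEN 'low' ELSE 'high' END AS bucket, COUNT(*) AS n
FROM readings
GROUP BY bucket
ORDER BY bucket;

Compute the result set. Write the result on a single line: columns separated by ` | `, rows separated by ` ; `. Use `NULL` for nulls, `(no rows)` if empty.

Bucket rows by hour < 16 → 'low' else 'high'; count each bucket.

high | 5 ; low | 3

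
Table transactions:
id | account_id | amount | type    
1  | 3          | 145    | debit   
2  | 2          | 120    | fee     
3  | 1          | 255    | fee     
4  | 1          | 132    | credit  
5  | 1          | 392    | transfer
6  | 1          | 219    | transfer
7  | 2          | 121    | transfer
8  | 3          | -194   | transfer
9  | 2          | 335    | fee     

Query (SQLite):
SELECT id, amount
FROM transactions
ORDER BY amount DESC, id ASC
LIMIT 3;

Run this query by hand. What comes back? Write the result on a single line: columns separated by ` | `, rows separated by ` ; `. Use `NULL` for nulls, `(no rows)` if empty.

Sort by amount desc, tiebreak id asc: (392, id=5), (335, id=9), (255, id=3), (219, id=6), (145, id=1), (132, id=4) …. Take first 3.

5 | 392 ; 9 | 335 ; 3 | 255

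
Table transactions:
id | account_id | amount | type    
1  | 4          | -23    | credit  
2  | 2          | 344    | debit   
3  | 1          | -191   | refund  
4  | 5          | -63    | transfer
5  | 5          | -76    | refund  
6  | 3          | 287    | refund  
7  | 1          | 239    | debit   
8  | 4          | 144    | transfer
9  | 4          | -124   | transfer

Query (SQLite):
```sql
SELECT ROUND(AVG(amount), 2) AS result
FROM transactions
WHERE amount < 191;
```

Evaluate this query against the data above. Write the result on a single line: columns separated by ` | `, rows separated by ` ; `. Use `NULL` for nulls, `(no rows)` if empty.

-55.5

Rows where amount < 191 → amount values: [-23, -191, -63, -76, 144, -124].
AVG = -333 / 6 (rounded to 2 dp).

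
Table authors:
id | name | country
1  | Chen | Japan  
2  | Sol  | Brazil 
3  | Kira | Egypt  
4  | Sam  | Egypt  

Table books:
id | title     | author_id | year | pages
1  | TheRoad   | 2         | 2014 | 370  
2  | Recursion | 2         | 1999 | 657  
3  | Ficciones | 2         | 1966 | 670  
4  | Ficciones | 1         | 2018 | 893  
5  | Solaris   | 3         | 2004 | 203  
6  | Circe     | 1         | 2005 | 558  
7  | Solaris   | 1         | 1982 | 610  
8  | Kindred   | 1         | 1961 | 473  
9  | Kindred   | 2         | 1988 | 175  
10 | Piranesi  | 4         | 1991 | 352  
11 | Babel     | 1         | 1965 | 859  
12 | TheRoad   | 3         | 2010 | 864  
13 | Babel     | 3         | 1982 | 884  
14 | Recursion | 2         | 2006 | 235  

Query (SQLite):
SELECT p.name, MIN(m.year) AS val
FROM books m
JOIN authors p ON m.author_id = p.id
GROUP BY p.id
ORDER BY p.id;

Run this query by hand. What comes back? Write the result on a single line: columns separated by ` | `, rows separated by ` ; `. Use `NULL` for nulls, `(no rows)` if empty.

Join each books row to its authors via author_id.
Group joined rows by authors.id; compute MIN(m.year) per group.
  1: ids {4, 6, 7, 8, 11} → MIN(m.year)=1961
  2: ids {1, 2, 3, 9, 14} → MIN(m.year)=1966
  3: ids {5, 12, 13} → MIN(m.year)=1982
  4: ids {10} → MIN(m.year)=1991

Chen | 1961 ; Sol | 1966 ; Kira | 1982 ; Sam | 1991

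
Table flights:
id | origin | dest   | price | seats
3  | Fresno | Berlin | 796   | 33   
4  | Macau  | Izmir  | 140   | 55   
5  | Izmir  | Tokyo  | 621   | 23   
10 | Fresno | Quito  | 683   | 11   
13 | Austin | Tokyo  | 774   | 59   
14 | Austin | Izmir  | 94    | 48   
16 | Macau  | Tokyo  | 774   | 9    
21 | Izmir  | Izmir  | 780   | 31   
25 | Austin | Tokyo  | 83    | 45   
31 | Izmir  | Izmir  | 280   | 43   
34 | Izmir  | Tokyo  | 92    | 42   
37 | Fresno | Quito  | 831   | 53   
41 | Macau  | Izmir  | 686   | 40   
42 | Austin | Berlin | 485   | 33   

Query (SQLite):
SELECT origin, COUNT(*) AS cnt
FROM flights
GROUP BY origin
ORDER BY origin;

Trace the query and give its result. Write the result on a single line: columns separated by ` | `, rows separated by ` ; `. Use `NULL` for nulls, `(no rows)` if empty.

Austin | 4 ; Fresno | 3 ; Izmir | 4 ; Macau | 3

Partition flights by origin; compute COUNT(*) within each group.
  Austin: ids {13, 14, 25, 42} → COUNT(*)=4
  Fresno: ids {3, 10, 37} → COUNT(*)=3
  Izmir: ids {5, 21, 31, 34} → COUNT(*)=4
  Macau: ids {4, 16, 41} → COUNT(*)=3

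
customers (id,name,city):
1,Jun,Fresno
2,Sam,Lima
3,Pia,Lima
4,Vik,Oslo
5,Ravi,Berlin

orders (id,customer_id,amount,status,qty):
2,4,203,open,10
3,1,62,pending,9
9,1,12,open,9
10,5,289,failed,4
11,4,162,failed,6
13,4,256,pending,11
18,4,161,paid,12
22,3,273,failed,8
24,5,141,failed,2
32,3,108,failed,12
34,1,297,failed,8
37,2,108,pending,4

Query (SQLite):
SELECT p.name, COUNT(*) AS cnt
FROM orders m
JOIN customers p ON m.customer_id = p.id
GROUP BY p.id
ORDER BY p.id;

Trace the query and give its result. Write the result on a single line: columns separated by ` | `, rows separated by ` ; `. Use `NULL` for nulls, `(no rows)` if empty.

Jun | 3 ; Sam | 1 ; Pia | 2 ; Vik | 4 ; Ravi | 2

Join each orders row to its customers via customer_id.
Group joined rows by customers.id; compute COUNT(*) per group.
  1: ids {3, 9, 34} → COUNT(*)=3
  2: ids {37} → COUNT(*)=1
  3: ids {22, 32} → COUNT(*)=2
  4: ids {2, 11, 13, 18} → COUNT(*)=4
  5: ids {10, 24} → COUNT(*)=2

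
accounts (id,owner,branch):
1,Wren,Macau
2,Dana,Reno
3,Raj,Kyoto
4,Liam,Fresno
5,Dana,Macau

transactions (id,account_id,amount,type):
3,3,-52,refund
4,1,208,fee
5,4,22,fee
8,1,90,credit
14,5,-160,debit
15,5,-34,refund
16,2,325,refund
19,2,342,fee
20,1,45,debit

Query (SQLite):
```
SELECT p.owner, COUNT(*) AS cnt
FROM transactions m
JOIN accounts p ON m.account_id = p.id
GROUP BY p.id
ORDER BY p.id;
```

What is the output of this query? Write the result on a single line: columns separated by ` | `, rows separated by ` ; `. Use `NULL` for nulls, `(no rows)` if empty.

Join each transactions row to its accounts via account_id.
Group joined rows by accounts.id; compute COUNT(*) per group.
  1: ids {4, 8, 20} → COUNT(*)=3
  2: ids {16, 19} → COUNT(*)=2
  3: ids {3} → COUNT(*)=1
  4: ids {5} → COUNT(*)=1
  5: ids {14, 15} → COUNT(*)=2

Wren | 3 ; Dana | 2 ; Raj | 1 ; Liam | 1 ; Dana | 2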